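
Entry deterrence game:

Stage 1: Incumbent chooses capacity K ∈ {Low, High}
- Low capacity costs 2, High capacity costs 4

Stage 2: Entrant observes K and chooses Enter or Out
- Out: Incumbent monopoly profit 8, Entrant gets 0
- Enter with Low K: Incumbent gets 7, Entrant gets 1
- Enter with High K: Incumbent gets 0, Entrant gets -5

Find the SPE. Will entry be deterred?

SPE: (Low, Enter|Low, Out|High); Entry not deterred. Incumbent net profit = 5, Entrant gets 1

Work:
After Low K: Entrant enters (1 > 0)
After High K: Entrant stays out (-5 < 0)
Incumbent: Low → 7−2=5, High → 8−4=4
Incumbent chooses Low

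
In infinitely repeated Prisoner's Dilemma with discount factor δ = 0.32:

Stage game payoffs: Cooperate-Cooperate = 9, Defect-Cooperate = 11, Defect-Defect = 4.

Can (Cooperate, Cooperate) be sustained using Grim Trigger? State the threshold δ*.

δ* = 0.2857; since δ = 0.32 ≥ 0.2857, cooperation can be sustained

Work:
For Grim Trigger:
Cooperate forever: 9/(1-δ)
Defect then punished: 11 + 4·δ/(1-δ)
Need: 9/(1-δ) ≥ 11 + 4·δ/(1-δ)
Solving: δ ≥ (T-R)/(T-P) = (11-9)/(11-4) = 0.2857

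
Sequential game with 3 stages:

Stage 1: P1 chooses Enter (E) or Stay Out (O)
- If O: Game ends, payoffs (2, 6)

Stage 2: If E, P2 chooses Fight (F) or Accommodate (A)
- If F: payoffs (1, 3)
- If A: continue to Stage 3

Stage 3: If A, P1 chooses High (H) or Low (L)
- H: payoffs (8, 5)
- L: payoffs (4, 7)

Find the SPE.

SPE: (E, A, H); Outcome (8, 5)

Work:
Stage 3: P1 chooses H (8 vs 4)
Stage 2: P2: F->3, A->5 (anticipating H). Choose A
Stage 1: P1: O->2, E->8 (anticipating A, H). Choose E
SPE path: E -> A -> H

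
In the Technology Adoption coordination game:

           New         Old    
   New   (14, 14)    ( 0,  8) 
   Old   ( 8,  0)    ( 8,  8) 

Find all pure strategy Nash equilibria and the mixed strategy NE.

Pure NE: (New, New) and (Old, Old); Mixed NE: p = 0.5714, q = 0.5714

Work:
Check pure NE:
(New, New): (14, 14) - no unilateral deviation beneficial
(Old, Old): (8, 8) - no unilateral deviation beneficial
Mixed NE: P1 plays New with p = 0.5714, P2 plays New with q = 0.5714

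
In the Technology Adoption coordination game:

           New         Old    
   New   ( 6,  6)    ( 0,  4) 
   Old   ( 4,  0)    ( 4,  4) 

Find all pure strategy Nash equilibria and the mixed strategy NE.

Pure NE: (New, New) and (Old, Old); Mixed NE: p = 0.6667, q = 0.6667

Work:
Check pure NE:
(New, New): (6, 6) - no unilateral deviation beneficial
(Old, Old): (4, 4) - no unilateral deviation beneficial
Mixed NE: P1 plays New with p = 0.6667, P2 plays New with q = 0.6667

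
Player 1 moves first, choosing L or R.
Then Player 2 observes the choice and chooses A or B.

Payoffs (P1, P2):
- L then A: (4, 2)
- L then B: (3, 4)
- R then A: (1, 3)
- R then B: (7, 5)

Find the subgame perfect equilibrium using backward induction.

P1 plays R, P2 plays B after L and B after R; Payoff (7, 5)

Work:
Backward induction:
After L: P2 chooses B → P1 gets 3
After R: P2 chooses B → P1 gets 7
P1 chooses R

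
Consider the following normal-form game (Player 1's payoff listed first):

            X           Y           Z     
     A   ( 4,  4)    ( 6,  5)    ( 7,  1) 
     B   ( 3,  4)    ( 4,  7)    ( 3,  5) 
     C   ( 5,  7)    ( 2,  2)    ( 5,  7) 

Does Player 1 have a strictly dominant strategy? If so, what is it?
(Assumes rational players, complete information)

No strictly dominant strategy exists for Player 1

Work:
A strategy strictly dominates another if it gives a strictly higher payoff against every opponent action. Compare each pair of P1's strategies column-by-column:
  A vs B: [4 vs 3, 6 vs 4, 7 vs 3] → A strictly dominates B
  A vs C: [4 vs 5, 6 vs 2, 7 vs 5] → A does not strictly dominate C (column X: 4 ≤ 5)
  B vs A: [3 vs 4, 4 vs 6, 3 vs 7] → B does not strictly dominate A (column X: 3 ≤ 4)
  B vs C: [3 vs 5, 4 vs 2, 3 vs 5] → B does not strictly dominate C (column X: 3 ≤ 5)
  C vs A: [5 vs 4, 2 vs 6, 5 vs 7] → C does not strictly dominate A (column Y: 2 ≤ 6)
  C vs B: [5 vs 3, 2 vs 4, 5 vs 3] → C does not strictly dominate B (column Y: 2 ≤ 4)
No single strategy strictly dominates all others → no strictly dominant strategy.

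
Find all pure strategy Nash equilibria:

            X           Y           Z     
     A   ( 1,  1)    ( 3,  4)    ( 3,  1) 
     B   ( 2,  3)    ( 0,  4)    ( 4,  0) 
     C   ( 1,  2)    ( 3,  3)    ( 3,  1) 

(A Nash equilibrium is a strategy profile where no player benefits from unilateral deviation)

Nash equilibrium: (A, Y), (C, Y)

Work:
Best responses:
  P1 vs X: payoffs [1, 2, 1] → best response B (payoff 2)
  P1 vs Y: payoffs [3, 0, 3] → best response A/C (payoff 3)
  P1 vs Z: payoffs [3, 4, 3] → best response B (payoff 4)
  P2 vs A: payoffs [1, 4, 1] → best response Y (payoff 4)
  P2 vs B: payoffs [3, 4, 0] → best response Y (payoff 4)
  P2 vs C: payoffs [2, 3, 1] → best response Y (payoff 3)
Mutual best responses: (A,Y), (C,Y) → Nash equilibria.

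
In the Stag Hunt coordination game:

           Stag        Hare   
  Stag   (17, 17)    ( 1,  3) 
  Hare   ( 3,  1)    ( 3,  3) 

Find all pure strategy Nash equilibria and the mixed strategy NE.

Pure NE: (Stag, Stag) and (Hare, Hare); Mixed NE: p = 0.125, q = 0.125

Work:
Check pure NE:
(Stag, Stag): (17, 17) - no unilateral deviation beneficial
(Hare, Hare): (3, 3) - no unilateral deviation beneficial
Mixed NE: P1 plays Stag with p = 0.125, P2 plays Stag with q = 0.125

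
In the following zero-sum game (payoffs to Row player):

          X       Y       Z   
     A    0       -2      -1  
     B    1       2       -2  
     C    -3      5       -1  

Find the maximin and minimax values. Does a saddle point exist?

Maximin = -2, Minimax = -1, Saddle: False

Work:
Row minimums: [-2, -2, -3] → maximin = -2
Column maximums: [1, 5, -1] → minimax = -1
No saddle point (maximin ≠ minimax). Mixed strategy needed.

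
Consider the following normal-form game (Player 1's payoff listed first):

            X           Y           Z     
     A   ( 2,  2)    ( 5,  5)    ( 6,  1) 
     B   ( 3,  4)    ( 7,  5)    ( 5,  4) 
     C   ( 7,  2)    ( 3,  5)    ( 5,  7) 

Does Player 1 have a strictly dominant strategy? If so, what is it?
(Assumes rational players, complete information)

No strictly dominant strategy exists for Player 1

Work:
A strategy strictly dominates another if it gives a strictly higher payoff against every opponent action. Compare each pair of P1's strategies column-by-column:
  A vs B: [2 vs 3, 5 vs 7, 6 vs 5] → A does not strictly dominate B (column X: 2 ≤ 3)
  A vs C: [2 vs 7, 5 vs 3, 6 vs 5] → A does not strictly dominate C (column X: 2 ≤ 7)
  B vs A: [3 vs 2, 7 vs 5, 5 vs 6] → B does not strictly dominate A (column Z: 5 ≤ 6)
  B vs C: [3 vs 7, 7 vs 3, 5 vs 5] → B does not strictly dominate C (column X: 3 ≤ 7)
  C vs A: [7 vs 2, 3 vs 5, 5 vs 6] → C does not strictly dominate A (column Y: 3 ≤ 5)
  C vs B: [7 vs 3, 3 vs 7, 5 vs 5] → C does not strictly dominate B (column Y: 3 ≤ 7)
No single strategy strictly dominates all others → no strictly dominant strategy.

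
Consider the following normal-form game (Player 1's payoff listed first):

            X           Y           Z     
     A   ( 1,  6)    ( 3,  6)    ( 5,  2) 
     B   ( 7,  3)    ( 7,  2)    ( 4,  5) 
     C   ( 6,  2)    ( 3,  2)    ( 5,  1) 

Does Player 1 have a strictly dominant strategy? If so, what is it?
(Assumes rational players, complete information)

No strictly dominant strategy exists for Player 1

Work:
A strategy strictly dominates another if it gives a strictly higher payoff against every opponent action. Compare each pair of P1's strategies column-by-column:
  A vs B: [1 vs 7, 3 vs 7, 5 vs 4] → A does not strictly dominate B (column X: 1 ≤ 7)
  A vs C: [1 vs 6, 3 vs 3, 5 vs 5] → A does not strictly dominate C (column X: 1 ≤ 6)
  B vs A: [7 vs 1, 7 vs 3, 4 vs 5] → B does not strictly dominate A (column Z: 4 ≤ 5)
  B vs C: [7 vs 6, 7 vs 3, 4 vs 5] → B does not strictly dominate C (column Z: 4 ≤ 5)
  C vs A: [6 vs 1, 3 vs 3, 5 vs 5] → C does not strictly dominate A (column Y: 3 ≤ 3)
  C vs B: [6 vs 7, 3 vs 7, 5 vs 4] → C does not strictly dominate B (column X: 6 ≤ 7)
No single strategy strictly dominates all others → no strictly dominant strategy.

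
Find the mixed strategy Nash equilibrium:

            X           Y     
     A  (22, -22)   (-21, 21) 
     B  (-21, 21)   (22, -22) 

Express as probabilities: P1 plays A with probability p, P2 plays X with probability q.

p = 0.5, q = 0.5

Work:
Find probabilities that make opponent indifferent:
P2 chooses q to make P1 indifferent between A and B
P1 chooses p to make P2 indifferent between X and Y
Mixed NE: P1 plays (A: 0.5, B: 0.5), P2 plays (X: 0.5, Y: 0.5)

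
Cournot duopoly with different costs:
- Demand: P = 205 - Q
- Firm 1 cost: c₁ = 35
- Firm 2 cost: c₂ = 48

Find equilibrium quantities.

q₁* = 61.0, q₂* = 48.0

Work:
Reaction: q₁ = (205 - 35 - q₂)/2
Reaction: q₂ = (205 - 48 - q₁)/2
Solve simultaneously:
q₁* = (205 - 2×35 + 48)/3 = 61.0
q₂* = (205 - 2×48 + 35)/3 = 48.0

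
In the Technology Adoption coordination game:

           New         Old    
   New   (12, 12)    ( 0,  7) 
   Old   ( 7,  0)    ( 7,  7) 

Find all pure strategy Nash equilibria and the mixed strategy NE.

Pure NE: (New, New) and (Old, Old); Mixed NE: p = 0.5833, q = 0.5833

Work:
Check pure NE:
(New, New): (12, 12) - no unilateral deviation beneficial
(Old, Old): (7, 7) - no unilateral deviation beneficial
Mixed NE: P1 plays New with p = 0.5833, P2 plays New with q = 0.5833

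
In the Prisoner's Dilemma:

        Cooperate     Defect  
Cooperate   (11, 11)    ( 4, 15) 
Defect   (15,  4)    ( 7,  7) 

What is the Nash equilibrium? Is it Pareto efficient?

(Defect, Defect) is NE; not Pareto efficient

Work:
Defect dominates Cooperate for both players:
If P2 cooperates: Defect (15) > Cooperate (11)
If P2 defects: Defect (7) > Cooperate (4)
NE: (Defect, Defect) with payoff (7, 7)
But (Cooperate, Cooperate) = (11, 11) Pareto dominates (7, 7)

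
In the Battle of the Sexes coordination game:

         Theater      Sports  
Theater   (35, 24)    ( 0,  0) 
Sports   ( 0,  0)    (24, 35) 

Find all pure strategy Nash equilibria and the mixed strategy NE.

Pure NE: (Theater, Theater) and (Sports, Sports); Mixed NE: p = 0.5932, q = 0.4068

Work:
Check pure NE:
(Theater, Theater): (35, 24) - no unilateral deviation beneficial
(Sports, Sports): (24, 35) - no unilateral deviation beneficial
Mixed NE: P1 plays Theater with p = 0.5932, P2 plays Theater with q = 0.4068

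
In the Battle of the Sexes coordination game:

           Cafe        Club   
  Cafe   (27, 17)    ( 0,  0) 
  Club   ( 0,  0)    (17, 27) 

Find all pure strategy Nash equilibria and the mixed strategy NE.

Pure NE: (Cafe, Cafe) and (Club, Club); Mixed NE: p = 0.6136, q = 0.3864

Work:
Check pure NE:
(Cafe, Cafe): (27, 17) - no unilateral deviation beneficial
(Club, Club): (17, 27) - no unilateral deviation beneficial
Mixed NE: P1 plays Cafe with p = 0.6136, P2 plays Cafe with q = 0.3864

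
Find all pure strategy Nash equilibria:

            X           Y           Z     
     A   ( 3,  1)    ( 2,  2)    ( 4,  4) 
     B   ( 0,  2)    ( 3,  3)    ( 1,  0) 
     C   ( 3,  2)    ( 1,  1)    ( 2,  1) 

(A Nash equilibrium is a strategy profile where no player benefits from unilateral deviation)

Nash equilibrium: (A, Z), (B, Y), (C, X)

Work:
Best responses:
  P1 vs X: payoffs [3, 0, 3] → best response A/C (payoff 3)
  P1 vs Y: payoffs [2, 3, 1] → best response B (payoff 3)
  P1 vs Z: payoffs [4, 1, 2] → best response A (payoff 4)
  P2 vs A: payoffs [1, 2, 4] → best response Z (payoff 4)
  P2 vs B: payoffs [2, 3, 0] → best response Y (payoff 3)
  P2 vs C: payoffs [2, 1, 1] → best response X (payoff 2)
Mutual best responses: (A,Z), (B,Y), (C,X) → Nash equilibria.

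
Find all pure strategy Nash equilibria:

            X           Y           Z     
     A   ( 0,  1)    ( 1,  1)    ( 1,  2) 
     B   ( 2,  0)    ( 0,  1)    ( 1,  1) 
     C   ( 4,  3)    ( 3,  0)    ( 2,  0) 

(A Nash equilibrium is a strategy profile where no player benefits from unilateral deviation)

Nash equilibrium: (C, X)

Work:
Best responses:
  P1 vs X: payoffs [0, 2, 4] → best response C (payoff 4)
  P1 vs Y: payoffs [1, 0, 3] → best response C (payoff 3)
  P1 vs Z: payoffs [1, 1, 2] → best response C (payoff 2)
  P2 vs A: payoffs [1, 1, 2] → best response Z (payoff 2)
  P2 vs B: payoffs [0, 1, 1] → best response Y/Z (payoff 1)
  P2 vs C: payoffs [3, 0, 0] → best response X (payoff 3)
Mutual best responses: (C,X) → Nash equilibria.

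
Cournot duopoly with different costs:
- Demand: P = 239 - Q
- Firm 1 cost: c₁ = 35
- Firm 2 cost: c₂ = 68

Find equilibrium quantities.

q₁* = 79.0, q₂* = 46.0

Work:
Reaction: q₁ = (239 - 35 - q₂)/2
Reaction: q₂ = (239 - 68 - q₁)/2
Solve simultaneously:
q₁* = (239 - 2×35 + 68)/3 = 79.0
q₂* = (239 - 2×68 + 35)/3 = 46.0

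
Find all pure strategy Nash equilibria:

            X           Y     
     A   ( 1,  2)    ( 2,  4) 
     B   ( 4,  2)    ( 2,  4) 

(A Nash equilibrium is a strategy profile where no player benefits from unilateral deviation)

Nash equilibrium: (A, Y), (B, Y)

Work:
Best responses:
  P1 vs X: payoffs [1, 4] → best response B (payoff 4)
  P1 vs Y: payoffs [2, 2] → best response A/B (payoff 2)
  P2 vs A: payoffs [2, 4] → best response Y (payoff 4)
  P2 vs B: payoffs [2, 4] → best response Y (payoff 4)
Mutual best responses: (A,Y), (B,Y) → Nash equilibria.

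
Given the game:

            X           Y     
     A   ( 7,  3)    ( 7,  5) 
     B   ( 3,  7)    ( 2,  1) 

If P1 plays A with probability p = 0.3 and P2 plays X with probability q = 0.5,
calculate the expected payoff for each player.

E[P1] = 3.85, E[P2] = 4.0

Work:
E[P1] = p·q·π₁(A,X) + p·(1-q)·π₁(A,Y) + (1-p)·q·π₁(B,X) + (1-p)·(1-q)·π₁(B,Y)
= 0.3·0.5·7 + 0.3·0.5·7 + 0.7·0.5·3 + 0.7·0.5·2
= 3.85

E[P2] = 4.0 (similar calculation)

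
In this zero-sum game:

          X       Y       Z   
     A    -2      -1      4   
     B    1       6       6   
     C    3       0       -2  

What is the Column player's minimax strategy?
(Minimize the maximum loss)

Column should play X, value = 3

Work:
Column player minimizes Row's maximum payoff:
Column X: max payoff to Row = 3
Column Y: max payoff to Row = 6
Column Z: max payoff to Row = 6
Minimum is 3, achieved by column X.
Minimax strategy: X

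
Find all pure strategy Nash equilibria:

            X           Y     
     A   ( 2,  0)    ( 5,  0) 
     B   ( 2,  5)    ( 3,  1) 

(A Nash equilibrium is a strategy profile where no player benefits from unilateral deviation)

Nash equilibrium: (A, X), (A, Y), (B, X)

Work:
Best responses:
  P1 vs X: payoffs [2, 2] → best response A/B (payoff 2)
  P1 vs Y: payoffs [5, 3] → best response A (payoff 5)
  P2 vs A: payoffs [0, 0] → best response X/Y (payoff 0)
  P2 vs B: payoffs [5, 1] → best response X (payoff 5)
Mutual best responses: (A,X), (A,Y), (B,X) → Nash equilibria.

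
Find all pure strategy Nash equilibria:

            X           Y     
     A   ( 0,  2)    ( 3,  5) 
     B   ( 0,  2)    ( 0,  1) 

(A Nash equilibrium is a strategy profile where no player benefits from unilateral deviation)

Nash equilibrium: (A, Y), (B, X)

Work:
Best responses:
  P1 vs X: payoffs [0, 0] → best response A/B (payoff 0)
  P1 vs Y: payoffs [3, 0] → best response A (payoff 3)
  P2 vs A: payoffs [2, 5] → best response Y (payoff 5)
  P2 vs B: payoffs [2, 1] → best response X (payoff 2)
Mutual best responses: (A,Y), (B,X) → Nash equilibria.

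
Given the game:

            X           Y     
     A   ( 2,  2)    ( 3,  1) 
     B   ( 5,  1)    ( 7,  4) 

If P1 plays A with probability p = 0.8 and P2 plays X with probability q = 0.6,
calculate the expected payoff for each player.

E[P1] = 3.08, E[P2] = 1.72

Work:
E[P1] = p·q·π₁(A,X) + p·(1-q)·π₁(A,Y) + (1-p)·q·π₁(B,X) + (1-p)·(1-q)·π₁(B,Y)
= 0.8·0.6·2 + 0.8·0.4·3 + 0.2·0.6·5 + 0.2·0.4·7
= 3.08

E[P2] = 1.72 (similar calculation)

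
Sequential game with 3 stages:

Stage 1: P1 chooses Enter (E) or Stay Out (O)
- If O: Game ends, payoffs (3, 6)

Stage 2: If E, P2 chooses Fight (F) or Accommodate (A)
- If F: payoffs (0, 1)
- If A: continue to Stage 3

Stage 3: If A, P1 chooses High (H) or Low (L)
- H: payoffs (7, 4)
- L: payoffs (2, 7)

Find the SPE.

SPE: (E, A, H); Outcome (7, 4)

Work:
Stage 3: P1 chooses H (7 vs 2)
Stage 2: P2: F->1, A->4 (anticipating H). Choose A
Stage 1: P1: O->3, E->7 (anticipating A, H). Choose E
SPE path: E -> A -> H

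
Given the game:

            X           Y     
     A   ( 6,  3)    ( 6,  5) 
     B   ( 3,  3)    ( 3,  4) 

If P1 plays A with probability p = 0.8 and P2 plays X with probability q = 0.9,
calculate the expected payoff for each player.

E[P1] = 5.4, E[P2] = 3.18

Work:
E[P1] = p·q·π₁(A,X) + p·(1-q)·π₁(A,Y) + (1-p)·q·π₁(B,X) + (1-p)·(1-q)·π₁(B,Y)
= 0.8·0.9·6 + 0.8·0.1·6 + 0.2·0.9·3 + 0.2·0.1·3
= 5.4

E[P2] = 3.18 (similar calculation)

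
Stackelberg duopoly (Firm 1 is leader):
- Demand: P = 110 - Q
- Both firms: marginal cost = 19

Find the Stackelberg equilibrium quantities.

q₁* (leader) = 45.5, q₂* (follower) = 22.75

Work:
Follower's reaction: q₂ = (a - c - q₁)/2
Leader substitutes: π₁ = q₁·(a - q₁ - (a-c-q₁)/2 - c)
FOC: q₁* = (110 - 19)/2 = 45.50
Then: q₂* = (110 - 19 - 45.5)/2 = 22.75
Leader has first-mover advantage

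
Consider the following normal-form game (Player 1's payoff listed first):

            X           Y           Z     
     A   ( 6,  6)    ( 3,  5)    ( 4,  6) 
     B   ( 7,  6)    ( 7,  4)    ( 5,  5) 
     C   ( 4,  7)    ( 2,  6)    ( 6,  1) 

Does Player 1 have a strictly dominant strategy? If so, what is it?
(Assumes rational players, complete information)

No strictly dominant strategy exists for Player 1

Work:
A strategy strictly dominates another if it gives a strictly higher payoff against every opponent action. Compare each pair of P1's strategies column-by-column:
  A vs B: [6 vs 7, 3 vs 7, 4 vs 5] → A does not strictly dominate B (column X: 6 ≤ 7)
  A vs C: [6 vs 4, 3 vs 2, 4 vs 6] → A does not strictly dominate C (column Z: 4 ≤ 6)
  B vs A: [7 vs 6, 7 vs 3, 5 vs 4] → B strictly dominates A
  B vs C: [7 vs 4, 7 vs 2, 5 vs 6] → B does not strictly dominate C (column Z: 5 ≤ 6)
  C vs A: [4 vs 6, 2 vs 3, 6 vs 4] → C does not strictly dominate A (column X: 4 ≤ 6)
  C vs B: [4 vs 7, 2 vs 7, 6 vs 5] → C does not strictly dominate B (column X: 4 ≤ 7)
No single strategy strictly dominates all others → no strictly dominant strategy.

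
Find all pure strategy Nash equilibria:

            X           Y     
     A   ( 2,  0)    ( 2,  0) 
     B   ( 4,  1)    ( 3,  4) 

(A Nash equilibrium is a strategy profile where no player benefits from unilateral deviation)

Nash equilibrium: (B, Y)

Work:
Best responses:
  P1 vs X: payoffs [2, 4] → best response B (payoff 4)
  P1 vs Y: payoffs [2, 3] → best response B (payoff 3)
  P2 vs A: payoffs [0, 0] → best response X/Y (payoff 0)
  P2 vs B: payoffs [1, 4] → best response Y (payoff 4)
Mutual best responses: (B,Y) → Nash equilibria.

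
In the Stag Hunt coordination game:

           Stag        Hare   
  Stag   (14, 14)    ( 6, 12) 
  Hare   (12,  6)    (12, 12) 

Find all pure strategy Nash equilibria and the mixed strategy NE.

Pure NE: (Stag, Stag) and (Hare, Hare); Mixed NE: p = 0.75, q = 0.75

Work:
Check pure NE:
(Stag, Stag): (14, 14) - no unilateral deviation beneficial
(Hare, Hare): (12, 12) - no unilateral deviation beneficial
Mixed NE: P1 plays Stag with p = 0.75, P2 plays Stag with q = 0.75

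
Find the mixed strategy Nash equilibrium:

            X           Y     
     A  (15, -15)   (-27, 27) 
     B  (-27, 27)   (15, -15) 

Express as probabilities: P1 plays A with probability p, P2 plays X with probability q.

p = 0.5, q = 0.5

Work:
Find probabilities that make opponent indifferent:
P2 chooses q to make P1 indifferent between A and B
P1 chooses p to make P2 indifferent between X and Y
Mixed NE: P1 plays (A: 0.5, B: 0.5), P2 plays (X: 0.5, Y: 0.5)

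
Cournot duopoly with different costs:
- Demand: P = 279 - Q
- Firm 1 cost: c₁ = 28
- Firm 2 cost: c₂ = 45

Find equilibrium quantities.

q₁* = 89.33, q₂* = 72.33

Work:
Reaction: q₁ = (279 - 28 - q₂)/2
Reaction: q₂ = (279 - 45 - q₁)/2
Solve simultaneously:
q₁* = (279 - 2×28 + 45)/3 = 89.33
q₂* = (279 - 2×45 + 28)/3 = 72.33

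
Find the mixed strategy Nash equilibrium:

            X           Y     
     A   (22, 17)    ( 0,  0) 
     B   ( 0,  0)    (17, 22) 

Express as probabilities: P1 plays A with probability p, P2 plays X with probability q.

p = 0.5641, q = 0.4359

Work:
Find probabilities that make opponent indifferent:
P2 chooses q to make P1 indifferent between A and B
P1 chooses p to make P2 indifferent between X and Y
Mixed NE: P1 plays (A: 0.5641, B: 0.4359), P2 plays (X: 0.4359, Y: 0.5641)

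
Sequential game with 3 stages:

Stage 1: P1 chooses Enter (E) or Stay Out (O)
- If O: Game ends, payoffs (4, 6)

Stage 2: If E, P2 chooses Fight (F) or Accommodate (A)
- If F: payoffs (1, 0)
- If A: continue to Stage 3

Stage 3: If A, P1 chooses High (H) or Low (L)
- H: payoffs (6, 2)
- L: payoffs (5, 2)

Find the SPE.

SPE: (E, A, H); Outcome (6, 2)

Work:
Stage 3: P1 chooses H (6 vs 5)
Stage 2: P2: F->0, A->2 (anticipating H). Choose A
Stage 1: P1: O->4, E->6 (anticipating A, H). Choose E
SPE path: E -> A -> H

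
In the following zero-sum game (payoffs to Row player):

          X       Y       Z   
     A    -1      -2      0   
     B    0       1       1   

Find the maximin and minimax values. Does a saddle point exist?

Maximin = 0, Minimax = 0, Saddle: True

Work:
Row minimums: [-2, 0] → maximin = 0
Column maximums: [0, 1, 1] → minimax = 0
Saddle point exists! Game value = 0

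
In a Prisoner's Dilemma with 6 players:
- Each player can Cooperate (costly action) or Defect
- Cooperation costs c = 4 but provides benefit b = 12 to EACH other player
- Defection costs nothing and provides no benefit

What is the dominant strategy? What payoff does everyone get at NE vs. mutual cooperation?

Dominant: Defect; NE payoff = 0; Coop payoff = 56

Work:
Defect dominates (saves cost c = 4, benefit to others is external)
NE: All defect → everyone gets 0
If all cooperate: each receives (5)×12 - 4 = 56
Social dilemma: 56 > 0 but NE gives 0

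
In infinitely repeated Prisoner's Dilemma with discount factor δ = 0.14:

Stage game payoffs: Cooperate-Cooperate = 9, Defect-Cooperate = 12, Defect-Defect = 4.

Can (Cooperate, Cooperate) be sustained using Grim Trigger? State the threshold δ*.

δ* = 0.375; since δ = 0.14 < 0.375, cooperation cannot be sustained

Work:
For Grim Trigger:
Cooperate forever: 9/(1-δ)
Defect then punished: 12 + 4·δ/(1-δ)
Need: 9/(1-δ) ≥ 12 + 4·δ/(1-δ)
Solving: δ ≥ (T-R)/(T-P) = (12-9)/(12-4) = 0.375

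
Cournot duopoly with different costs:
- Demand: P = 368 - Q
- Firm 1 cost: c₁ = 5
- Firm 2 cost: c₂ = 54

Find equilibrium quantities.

q₁* = 137.33, q₂* = 88.33

Work:
Reaction: q₁ = (368 - 5 - q₂)/2
Reaction: q₂ = (368 - 54 - q₁)/2
Solve simultaneously:
q₁* = (368 - 2×5 + 54)/3 = 137.33
q₂* = (368 - 2×54 + 5)/3 = 88.33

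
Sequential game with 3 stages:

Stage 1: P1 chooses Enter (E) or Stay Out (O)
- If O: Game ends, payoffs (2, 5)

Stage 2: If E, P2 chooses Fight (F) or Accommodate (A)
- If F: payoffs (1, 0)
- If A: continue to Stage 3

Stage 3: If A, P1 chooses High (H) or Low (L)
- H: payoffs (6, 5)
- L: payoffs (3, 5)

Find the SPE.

SPE: (E, A, H); Outcome (6, 5)

Work:
Stage 3: P1 chooses H (6 vs 3)
Stage 2: P2: F->0, A->5 (anticipating H). Choose A
Stage 1: P1: O->2, E->6 (anticipating A, H). Choose E
SPE path: E -> A -> H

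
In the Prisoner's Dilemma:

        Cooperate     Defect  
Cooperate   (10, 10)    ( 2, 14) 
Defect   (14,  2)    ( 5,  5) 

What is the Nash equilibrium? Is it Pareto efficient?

(Defect, Defect) is NE; not Pareto efficient

Work:
Defect dominates Cooperate for both players:
If P2 cooperates: Defect (14) > Cooperate (10)
If P2 defects: Defect (5) > Cooperate (2)
NE: (Defect, Defect) with payoff (5, 5)
But (Cooperate, Cooperate) = (10, 10) Pareto dominates (5, 5)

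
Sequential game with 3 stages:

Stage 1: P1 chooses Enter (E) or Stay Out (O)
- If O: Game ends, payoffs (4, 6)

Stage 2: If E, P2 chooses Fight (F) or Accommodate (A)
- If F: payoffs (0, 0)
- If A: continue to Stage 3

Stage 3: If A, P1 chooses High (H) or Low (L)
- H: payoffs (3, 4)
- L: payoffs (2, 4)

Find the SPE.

SPE: (O, A, H); Outcome (4, 6)

Work:
Stage 3: P1 chooses H (3 vs 2)
Stage 2: P2: F->0, A->4 (anticipating H). Choose A
Stage 1: P1: O->4, E->3 (anticipating A, H). Choose O
SPE path: O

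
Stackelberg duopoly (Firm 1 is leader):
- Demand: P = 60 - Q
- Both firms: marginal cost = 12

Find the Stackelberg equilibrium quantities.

q₁* (leader) = 24.0, q₂* (follower) = 12.0

Work:
Follower's reaction: q₂ = (a - c - q₁)/2
Leader substitutes: π₁ = q₁·(a - q₁ - (a-c-q₁)/2 - c)
FOC: q₁* = (60 - 12)/2 = 24.00
Then: q₂* = (60 - 12 - 24.0)/2 = 12.00
Leader has first-mover advantage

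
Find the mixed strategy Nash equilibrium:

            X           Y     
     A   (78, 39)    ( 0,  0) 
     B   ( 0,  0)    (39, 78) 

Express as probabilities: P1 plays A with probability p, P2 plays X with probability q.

p = 0.6667, q = 0.3333

Work:
Find probabilities that make opponent indifferent:
P2 chooses q to make P1 indifferent between A and B
P1 chooses p to make P2 indifferent between X and Y
Mixed NE: P1 plays (A: 0.6667, B: 0.3333), P2 plays (X: 0.3333, Y: 0.6667)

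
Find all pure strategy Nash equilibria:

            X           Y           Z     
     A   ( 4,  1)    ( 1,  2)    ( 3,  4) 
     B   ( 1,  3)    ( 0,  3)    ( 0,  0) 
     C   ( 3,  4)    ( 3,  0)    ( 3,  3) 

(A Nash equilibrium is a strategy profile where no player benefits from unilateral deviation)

Nash equilibrium: (A, Z)

Work:
Best responses:
  P1 vs X: payoffs [4, 1, 3] → best response A (payoff 4)
  P1 vs Y: payoffs [1, 0, 3] → best response C (payoff 3)
  P1 vs Z: payoffs [3, 0, 3] → best response A/C (payoff 3)
  P2 vs A: payoffs [1, 2, 4] → best response Z (payoff 4)
  P2 vs B: payoffs [3, 3, 0] → best response X/Y (payoff 3)
  P2 vs C: payoffs [4, 0, 3] → best response X (payoff 4)
Mutual best responses: (A,Z) → Nash equilibria.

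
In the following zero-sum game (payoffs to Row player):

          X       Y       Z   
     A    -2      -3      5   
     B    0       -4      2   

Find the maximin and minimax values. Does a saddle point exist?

Maximin = -3, Minimax = -3, Saddle: True

Work:
Row minimums: [-3, -4] → maximin = -3
Column maximums: [0, -3, 5] → minimax = -3
Saddle point exists! Game value = -3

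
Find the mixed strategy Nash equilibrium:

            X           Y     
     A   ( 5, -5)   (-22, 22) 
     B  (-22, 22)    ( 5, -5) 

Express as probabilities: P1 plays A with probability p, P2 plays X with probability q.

p = 0.5, q = 0.5

Work:
Find probabilities that make opponent indifferent:
P2 chooses q to make P1 indifferent between A and B
P1 chooses p to make P2 indifferent between X and Y
Mixed NE: P1 plays (A: 0.5, B: 0.5), P2 plays (X: 0.5, Y: 0.5)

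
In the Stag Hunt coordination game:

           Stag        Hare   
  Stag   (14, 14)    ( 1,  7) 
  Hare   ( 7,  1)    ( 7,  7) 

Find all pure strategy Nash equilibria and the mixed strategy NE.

Pure NE: (Stag, Stag) and (Hare, Hare); Mixed NE: p = 0.4615, q = 0.4615

Work:
Check pure NE:
(Stag, Stag): (14, 14) - no unilateral deviation beneficial
(Hare, Hare): (7, 7) - no unilateral deviation beneficial
Mixed NE: P1 plays Stag with p = 0.4615, P2 plays Stag with q = 0.4615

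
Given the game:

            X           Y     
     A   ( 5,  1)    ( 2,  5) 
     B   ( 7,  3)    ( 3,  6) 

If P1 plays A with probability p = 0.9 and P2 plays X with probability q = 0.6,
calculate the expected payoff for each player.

E[P1] = 3.96, E[P2] = 2.76

Work:
E[P1] = p·q·π₁(A,X) + p·(1-q)·π₁(A,Y) + (1-p)·q·π₁(B,X) + (1-p)·(1-q)·π₁(B,Y)
= 0.9·0.6·5 + 0.9·0.4·2 + 0.1·0.6·7 + 0.1·0.4·3
= 3.96

E[P2] = 2.76 (similar calculation)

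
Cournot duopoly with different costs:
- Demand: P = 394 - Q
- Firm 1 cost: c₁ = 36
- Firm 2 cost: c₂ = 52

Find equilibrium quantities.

q₁* = 124.67, q₂* = 108.67

Work:
Reaction: q₁ = (394 - 36 - q₂)/2
Reaction: q₂ = (394 - 52 - q₁)/2
Solve simultaneously:
q₁* = (394 - 2×36 + 52)/3 = 124.67
q₂* = (394 - 2×52 + 36)/3 = 108.67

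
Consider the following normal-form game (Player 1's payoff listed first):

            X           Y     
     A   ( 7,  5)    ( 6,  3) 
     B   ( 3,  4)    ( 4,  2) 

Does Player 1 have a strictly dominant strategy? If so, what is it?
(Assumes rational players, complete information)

Yes, Player 1's strictly dominant strategy is A

Work:
A strategy strictly dominates another if it gives a strictly higher payoff against every opponent action. Compare each pair of P1's strategies column-by-column:
  A vs B: [7 vs 3, 6 vs 4] → A strictly dominates B
  B vs A: [3 vs 7, 4 vs 6] → B does not strictly dominate A (column X: 3 ≤ 7)
A strictly dominates every other strategy → strictly dominant.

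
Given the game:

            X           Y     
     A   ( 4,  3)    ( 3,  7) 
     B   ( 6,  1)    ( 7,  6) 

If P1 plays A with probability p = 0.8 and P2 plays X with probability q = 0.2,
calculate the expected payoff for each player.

E[P1] = 3.92, E[P2] = 5.96

Work:
E[P1] = p·q·π₁(A,X) + p·(1-q)·π₁(A,Y) + (1-p)·q·π₁(B,X) + (1-p)·(1-q)·π₁(B,Y)
= 0.8·0.2·4 + 0.8·0.8·3 + 0.2·0.2·6 + 0.2·0.8·7
= 3.92

E[P2] = 5.96 (similar calculation)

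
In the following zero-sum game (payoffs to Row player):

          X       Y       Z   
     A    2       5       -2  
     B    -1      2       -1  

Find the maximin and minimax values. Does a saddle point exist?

Maximin = -1, Minimax = -1, Saddle: True

Work:
Row minimums: [-2, -1] → maximin = -1
Column maximums: [2, 5, -1] → minimax = -1
Saddle point exists! Game value = -1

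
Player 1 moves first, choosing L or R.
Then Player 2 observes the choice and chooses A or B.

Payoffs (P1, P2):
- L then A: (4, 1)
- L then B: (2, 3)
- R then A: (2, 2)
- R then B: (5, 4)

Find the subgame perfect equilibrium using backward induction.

P1 plays R, P2 plays B after L and B after R; Payoff (5, 4)

Work:
Backward induction:
After L: P2 chooses B → P1 gets 2
After R: P2 chooses B → P1 gets 5
P1 chooses R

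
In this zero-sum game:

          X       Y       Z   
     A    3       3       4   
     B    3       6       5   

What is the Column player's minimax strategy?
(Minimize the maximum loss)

Column should play X, value = 3

Work:
Column player minimizes Row's maximum payoff:
Column X: max payoff to Row = 3
Column Y: max payoff to Row = 6
Column Z: max payoff to Row = 5
Minimum is 3, achieved by column X.
Minimax strategy: X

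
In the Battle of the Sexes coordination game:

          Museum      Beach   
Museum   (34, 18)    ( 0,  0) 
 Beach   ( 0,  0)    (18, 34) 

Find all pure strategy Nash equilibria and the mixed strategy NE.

Pure NE: (Museum, Museum) and (Beach, Beach); Mixed NE: p = 0.6538, q = 0.3462

Work:
Check pure NE:
(Museum, Museum): (34, 18) - no unilateral deviation beneficial
(Beach, Beach): (18, 34) - no unilateral deviation beneficial
Mixed NE: P1 plays Museum with p = 0.6538, P2 plays Museum with q = 0.3462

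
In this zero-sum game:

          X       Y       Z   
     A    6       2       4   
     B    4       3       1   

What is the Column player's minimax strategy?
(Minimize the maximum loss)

Column should play Y, value = 3

Work:
Column player minimizes Row's maximum payoff:
Column X: max payoff to Row = 6
Column Y: max payoff to Row = 3
Column Z: max payoff to Row = 4
Minimum is 3, achieved by column Y.
Minimax strategy: Y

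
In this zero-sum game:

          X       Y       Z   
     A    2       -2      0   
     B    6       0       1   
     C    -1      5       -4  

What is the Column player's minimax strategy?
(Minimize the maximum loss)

Column should play Z, value = 1

Work:
Column player minimizes Row's maximum payoff:
Column X: max payoff to Row = 6
Column Y: max payoff to Row = 5
Column Z: max payoff to Row = 1
Minimum is 1, achieved by column Z.
Minimax strategy: Z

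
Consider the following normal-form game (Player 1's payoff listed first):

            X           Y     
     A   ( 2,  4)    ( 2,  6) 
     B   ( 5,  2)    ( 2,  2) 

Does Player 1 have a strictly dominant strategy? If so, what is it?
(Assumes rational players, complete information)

No strictly dominant strategy exists for Player 1

Work:
A strategy strictly dominates another if it gives a strictly higher payoff against every opponent action. Compare each pair of P1's strategies column-by-column:
  A vs B: [2 vs 5, 2 vs 2] → A does not strictly dominate B (column X: 2 ≤ 5)
  B vs A: [5 vs 2, 2 vs 2] → B does not strictly dominate A (column Y: 2 ≤ 2)
No single strategy strictly dominates all others → no strictly dominant strategy.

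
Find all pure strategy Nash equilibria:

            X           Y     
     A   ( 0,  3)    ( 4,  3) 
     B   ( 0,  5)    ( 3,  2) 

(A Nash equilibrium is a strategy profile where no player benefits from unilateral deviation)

Nash equilibrium: (A, X), (A, Y), (B, X)

Work:
Best responses:
  P1 vs X: payoffs [0, 0] → best response A/B (payoff 0)
  P1 vs Y: payoffs [4, 3] → best response A (payoff 4)
  P2 vs A: payoffs [3, 3] → best response X/Y (payoff 3)
  P2 vs B: payoffs [5, 2] → best response X (payoff 5)
Mutual best responses: (A,X), (A,Y), (B,X) → Nash equilibria.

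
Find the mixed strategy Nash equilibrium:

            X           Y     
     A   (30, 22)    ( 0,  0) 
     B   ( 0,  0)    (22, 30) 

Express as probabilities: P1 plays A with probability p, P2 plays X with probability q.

p = 0.5769, q = 0.4231

Work:
Find probabilities that make opponent indifferent:
P2 chooses q to make P1 indifferent between A and B
P1 chooses p to make P2 indifferent between X and Y
Mixed NE: P1 plays (A: 0.5769, B: 0.4231), P2 plays (X: 0.4231, Y: 0.5769)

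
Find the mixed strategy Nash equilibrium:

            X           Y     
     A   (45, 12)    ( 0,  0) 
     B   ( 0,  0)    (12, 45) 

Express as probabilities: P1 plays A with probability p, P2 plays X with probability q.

p = 0.7895, q = 0.2105

Work:
Find probabilities that make opponent indifferent:
P2 chooses q to make P1 indifferent between A and B
P1 chooses p to make P2 indifferent between X and Y
Mixed NE: P1 plays (A: 0.7895, B: 0.2105), P2 plays (X: 0.2105, Y: 0.7895)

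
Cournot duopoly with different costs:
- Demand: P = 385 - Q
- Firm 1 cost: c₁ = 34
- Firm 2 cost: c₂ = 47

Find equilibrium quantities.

q₁* = 121.33, q₂* = 108.33

Work:
Reaction: q₁ = (385 - 34 - q₂)/2
Reaction: q₂ = (385 - 47 - q₁)/2
Solve simultaneously:
q₁* = (385 - 2×34 + 47)/3 = 121.33
q₂* = (385 - 2×47 + 34)/3 = 108.33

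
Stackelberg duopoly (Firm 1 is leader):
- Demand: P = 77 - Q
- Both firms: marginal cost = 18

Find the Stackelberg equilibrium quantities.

q₁* (leader) = 29.5, q₂* (follower) = 14.75

Work:
Follower's reaction: q₂ = (a - c - q₁)/2
Leader substitutes: π₁ = q₁·(a - q₁ - (a-c-q₁)/2 - c)
FOC: q₁* = (77 - 18)/2 = 29.50
Then: q₂* = (77 - 18 - 29.5)/2 = 14.75
Leader has first-mover advantage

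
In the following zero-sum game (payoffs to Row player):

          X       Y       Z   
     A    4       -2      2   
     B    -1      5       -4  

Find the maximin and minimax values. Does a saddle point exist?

Maximin = -2, Minimax = 2, Saddle: False

Work:
Row minimums: [-2, -4] → maximin = -2
Column maximums: [4, 5, 2] → minimax = 2
No saddle point (maximin ≠ minimax). Mixed strategy needed.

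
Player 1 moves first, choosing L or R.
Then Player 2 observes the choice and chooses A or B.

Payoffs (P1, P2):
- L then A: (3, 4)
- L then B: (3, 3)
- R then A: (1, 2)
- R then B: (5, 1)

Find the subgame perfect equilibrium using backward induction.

P1 plays L, P2 plays A after L and A after R; Payoff (3, 4)

Work:
Backward induction:
After L: P2 chooses A → P1 gets 3
After R: P2 chooses A → P1 gets 1
P1 chooses L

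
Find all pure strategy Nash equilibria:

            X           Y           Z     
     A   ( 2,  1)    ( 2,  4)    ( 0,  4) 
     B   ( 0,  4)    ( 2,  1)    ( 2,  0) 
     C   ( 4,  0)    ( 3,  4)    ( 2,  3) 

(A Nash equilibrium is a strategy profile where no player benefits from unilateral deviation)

Nash equilibrium: (C, Y)

Work:
Best responses:
  P1 vs X: payoffs [2, 0, 4] → best response C (payoff 4)
  P1 vs Y: payoffs [2, 2, 3] → best response C (payoff 3)
  P1 vs Z: payoffs [0, 2, 2] → best response B/C (payoff 2)
  P2 vs A: payoffs [1, 4, 4] → best response Y/Z (payoff 4)
  P2 vs B: payoffs [4, 1, 0] → best response X (payoff 4)
  P2 vs C: payoffs [0, 4, 3] → best response Y (payoff 4)
Mutual best responses: (C,Y) → Nash equilibria.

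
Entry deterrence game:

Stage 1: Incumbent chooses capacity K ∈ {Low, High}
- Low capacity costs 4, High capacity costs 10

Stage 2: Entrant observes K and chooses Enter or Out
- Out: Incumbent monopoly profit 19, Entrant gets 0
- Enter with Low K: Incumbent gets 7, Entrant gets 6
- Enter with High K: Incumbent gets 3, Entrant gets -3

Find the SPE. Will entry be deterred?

SPE: (High, Enter|Low, Out|High); Entry deterred. Incumbent net profit = 9

Work:
After Low K: Entrant enters (6 > 0)
After High K: Entrant stays out (-3 < 0)
Incumbent: Low → 7−4=3, High → 19−10=9
Incumbent chooses High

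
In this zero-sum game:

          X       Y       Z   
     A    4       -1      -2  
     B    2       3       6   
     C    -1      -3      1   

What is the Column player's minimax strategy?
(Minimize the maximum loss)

Column should play Y, value = 3

Work:
Column player minimizes Row's maximum payoff:
Column X: max payoff to Row = 4
Column Y: max payoff to Row = 3
Column Z: max payoff to Row = 6
Minimum is 3, achieved by column Y.
Minimax strategy: Y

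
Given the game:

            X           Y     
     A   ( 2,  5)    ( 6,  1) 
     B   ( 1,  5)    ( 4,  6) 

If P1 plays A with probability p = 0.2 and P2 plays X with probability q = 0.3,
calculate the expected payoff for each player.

E[P1] = 3.44, E[P2] = 5.0

Work:
E[P1] = p·q·π₁(A,X) + p·(1-q)·π₁(A,Y) + (1-p)·q·π₁(B,X) + (1-p)·(1-q)·π₁(B,Y)
= 0.2·0.3·2 + 0.2·0.7·6 + 0.8·0.3·1 + 0.8·0.7·4
= 3.44

E[P2] = 5.0 (similar calculation)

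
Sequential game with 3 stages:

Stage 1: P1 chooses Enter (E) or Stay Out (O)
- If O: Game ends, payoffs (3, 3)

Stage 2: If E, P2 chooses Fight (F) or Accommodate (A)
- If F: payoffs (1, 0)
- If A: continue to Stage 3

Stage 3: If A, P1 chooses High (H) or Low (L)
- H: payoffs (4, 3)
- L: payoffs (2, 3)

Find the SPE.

SPE: (E, A, H); Outcome (4, 3)

Work:
Stage 3: P1 chooses H (4 vs 2)
Stage 2: P2: F->0, A->3 (anticipating H). Choose A
Stage 1: P1: O->3, E->4 (anticipating A, H). Choose E
SPE path: E -> A -> H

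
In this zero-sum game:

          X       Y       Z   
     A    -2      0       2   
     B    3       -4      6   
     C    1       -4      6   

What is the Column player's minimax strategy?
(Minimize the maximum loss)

Column should play Y, value = 0

Work:
Column player minimizes Row's maximum payoff:
Column X: max payoff to Row = 3
Column Y: max payoff to Row = 0
Column Z: max payoff to Row = 6
Minimum is 0, achieved by column Y.
Minimax strategy: Y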